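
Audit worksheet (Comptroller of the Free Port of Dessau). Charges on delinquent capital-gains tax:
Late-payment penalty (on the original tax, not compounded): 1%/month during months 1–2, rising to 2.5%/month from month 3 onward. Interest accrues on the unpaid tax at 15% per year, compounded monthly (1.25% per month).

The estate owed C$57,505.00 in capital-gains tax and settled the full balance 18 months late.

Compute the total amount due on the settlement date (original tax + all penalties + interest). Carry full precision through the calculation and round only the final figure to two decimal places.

Penalty, months 1–2: 2 × 1% × C$57,505.00 = C$1,150.10
Penalty, months 3–18: 16 × 2.5% × C$57,505.00 = C$23,002.00
Interest: C$57,505.00 × ((1 + 0.0125)^18 − 1) = C$57,505.00 × 0.2505774… = C$14,409.4530…
Total = C$57,505.00 + C$24,152.1000 + C$14,409.4530… = C$96,066.55

C$96,066.55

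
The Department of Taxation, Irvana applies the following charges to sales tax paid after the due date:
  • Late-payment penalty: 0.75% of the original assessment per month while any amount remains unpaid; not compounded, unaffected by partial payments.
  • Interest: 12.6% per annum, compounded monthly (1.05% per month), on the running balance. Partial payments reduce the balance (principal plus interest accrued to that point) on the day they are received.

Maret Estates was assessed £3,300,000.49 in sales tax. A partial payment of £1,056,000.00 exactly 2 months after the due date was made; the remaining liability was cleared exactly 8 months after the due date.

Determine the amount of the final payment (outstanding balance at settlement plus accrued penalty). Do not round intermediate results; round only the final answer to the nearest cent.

£2,661,305.42

Balance at month 2: £3,300,000.4900 × (1 + 0.0105)^2 = £3,369,664.3253…
After £1,056,000.00 payment: £3,369,664.3253… − £1,056,000.00 = £2,313,664.3253…
Balance at month 8: £2,313,664.3253… × (1 + 0.0105)^6 = £2,463,305.3909…
Penalty: 8 × 0.75% × £3,300,000.49 = £198,000.03…
Final settlement = outstanding balance + penalty = £2,463,305.3909… + £198,000.03… = £2,661,305.42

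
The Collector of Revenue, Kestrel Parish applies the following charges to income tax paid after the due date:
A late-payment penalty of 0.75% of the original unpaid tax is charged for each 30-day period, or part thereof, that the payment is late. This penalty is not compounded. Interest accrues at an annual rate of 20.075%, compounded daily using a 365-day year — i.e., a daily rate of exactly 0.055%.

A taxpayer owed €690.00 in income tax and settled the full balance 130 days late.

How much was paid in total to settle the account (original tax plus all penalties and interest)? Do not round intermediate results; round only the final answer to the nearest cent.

Penalty periods: ⌈130/30⌉ = 5; penalty = 5 × 0.75% × €690.00 = €25.88…
Interest: €690.00 × ((1 + 0.00055)^130 − 1) = €690.00 × 0.07409704… = €51.1270…
Total = €690.00 + €25.8750 + €51.1270… = €767.00

€767.00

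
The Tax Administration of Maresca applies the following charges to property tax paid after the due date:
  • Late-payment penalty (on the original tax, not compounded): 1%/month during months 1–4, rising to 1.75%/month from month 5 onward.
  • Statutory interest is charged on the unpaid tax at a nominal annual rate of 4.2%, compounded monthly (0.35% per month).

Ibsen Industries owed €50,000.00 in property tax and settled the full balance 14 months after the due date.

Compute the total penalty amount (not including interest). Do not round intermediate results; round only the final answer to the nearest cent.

€10,750.00

Penalty, months 1–4: 4 × 1% × €50,000.00 = €2,000.00
Penalty, months 5–14: 10 × 1.75% × €50,000.00 = €8,750.00
Total penalty = €2,000.00 + €8,750.00 = €10,750.00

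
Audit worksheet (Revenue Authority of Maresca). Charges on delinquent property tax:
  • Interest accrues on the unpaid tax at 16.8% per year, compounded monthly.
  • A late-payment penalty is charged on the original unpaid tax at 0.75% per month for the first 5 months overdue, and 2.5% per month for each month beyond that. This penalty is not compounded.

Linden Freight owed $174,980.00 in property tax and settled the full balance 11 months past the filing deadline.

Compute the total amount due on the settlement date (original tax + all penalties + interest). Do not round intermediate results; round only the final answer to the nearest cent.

$236,703.44

Penalty, months 1–5: 5 × 0.75% × $174,980.00 = $6,561.75
Penalty, months 6–11: 6 × 2.5% × $174,980.00 = $26,247.00
Interest (16.8%/yr ÷ 12 = 1.4%/month): $174,980.00 × ((1 + 0.014)^11 − 1) = $28,914.6907…
Total = $174,980.00 + $32,808.7500 + $28,914.6907… = $236,703.44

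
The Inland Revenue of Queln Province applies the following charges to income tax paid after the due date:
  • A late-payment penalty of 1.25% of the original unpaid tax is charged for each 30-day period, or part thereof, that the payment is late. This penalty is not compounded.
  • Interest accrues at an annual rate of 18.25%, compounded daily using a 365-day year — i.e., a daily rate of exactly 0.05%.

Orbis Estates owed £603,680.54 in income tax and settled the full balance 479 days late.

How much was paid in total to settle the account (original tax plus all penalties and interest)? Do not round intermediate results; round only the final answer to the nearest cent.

£887,734.95

Penalty periods: ⌈479/30⌉ = 16; penalty = 16 × 1.25% × £603,680.54 = £120,736.11…
Interest: £603,680.54 × ((1 + 0.0005)^479 − 1) = £603,680.54 × 0.27053763… = £163,318.3051…
Total = £603,680.54 + £120,736.1080 + £163,318.3051… = £887,734.95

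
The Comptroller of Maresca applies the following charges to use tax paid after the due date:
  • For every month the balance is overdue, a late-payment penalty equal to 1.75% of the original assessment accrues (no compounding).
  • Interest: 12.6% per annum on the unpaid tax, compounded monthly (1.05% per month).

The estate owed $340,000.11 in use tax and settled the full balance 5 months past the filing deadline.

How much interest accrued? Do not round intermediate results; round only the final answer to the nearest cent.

Interest: $340,000.11 × ((1 + 0.0105)^5 − 1) = $340,000.11 × 0.0536141… = $18,228.8125…

$18,228.81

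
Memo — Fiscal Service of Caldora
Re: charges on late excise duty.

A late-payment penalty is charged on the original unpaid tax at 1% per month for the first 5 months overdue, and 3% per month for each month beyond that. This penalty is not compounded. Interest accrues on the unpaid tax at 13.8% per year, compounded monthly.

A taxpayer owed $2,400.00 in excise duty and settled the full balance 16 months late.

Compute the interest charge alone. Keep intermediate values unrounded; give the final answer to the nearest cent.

$481.81

Interest (13.8%/yr ÷ 12 = 1.15%/month): $2,400.00 × ((1 + 0.0115)^16 − 1) = $481.8106…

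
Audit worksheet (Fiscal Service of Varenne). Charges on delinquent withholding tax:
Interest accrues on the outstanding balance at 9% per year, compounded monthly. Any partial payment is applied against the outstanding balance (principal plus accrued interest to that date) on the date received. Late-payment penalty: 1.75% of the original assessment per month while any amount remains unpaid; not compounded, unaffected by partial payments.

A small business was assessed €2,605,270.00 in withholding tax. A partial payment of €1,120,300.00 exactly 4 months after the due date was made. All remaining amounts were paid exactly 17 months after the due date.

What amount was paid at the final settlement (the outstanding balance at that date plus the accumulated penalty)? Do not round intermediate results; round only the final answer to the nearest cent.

€2,498,625.15

Monthly rate = 9% ÷ 12 = 0.75%
Balance at month 4: €2,605,270.0000 × (1 + 0.0075)^4 = €2,684,311.7833…
After €1,120,300.00 payment: €2,684,311.7833… − €1,120,300.00 = €1,564,011.7833…
Balance at month 17: €1,564,011.7833… × (1 + 0.0075)^13 = €1,723,557.3281…
Penalty: 17 × 1.75% × €2,605,270.00 = €775,067.83…
Final settlement = outstanding balance + penalty = €1,723,557.3281… + €775,067.83… = €2,498,625.15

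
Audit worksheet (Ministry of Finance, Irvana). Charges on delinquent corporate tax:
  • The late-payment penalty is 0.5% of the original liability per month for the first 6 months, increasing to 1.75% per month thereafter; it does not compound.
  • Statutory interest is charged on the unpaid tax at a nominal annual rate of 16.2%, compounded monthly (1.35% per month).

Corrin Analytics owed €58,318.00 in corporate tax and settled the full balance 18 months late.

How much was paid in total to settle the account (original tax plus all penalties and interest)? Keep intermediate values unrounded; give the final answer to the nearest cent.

Penalty, months 1–6: 6 × 0.5% × €58,318.00 = €1,749.54
Penalty, months 7–18: 12 × 1.75% × €58,318.00 = €12,246.78
Interest: €58,318.00 × ((1 + 0.0135)^18 − 1) = €58,318.00 × 0.2729975… = €15,920.6688…
Total = €58,318.00 + €13,996.3200 + €15,920.6688… = €88,234.99

€88,234.99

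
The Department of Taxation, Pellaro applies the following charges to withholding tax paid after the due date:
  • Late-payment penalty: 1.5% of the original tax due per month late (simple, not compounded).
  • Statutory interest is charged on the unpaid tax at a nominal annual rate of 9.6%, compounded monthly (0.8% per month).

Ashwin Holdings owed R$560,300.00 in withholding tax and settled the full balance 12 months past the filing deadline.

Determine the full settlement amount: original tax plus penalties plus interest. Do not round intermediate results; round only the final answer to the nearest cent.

Late-payment penalty = 1.5% × R$560,300.00 × 12 mo = R$100,854.00
Interest: R$560,300.00 × ((1 + 0.008)^12 − 1) = R$560,300.00 × 0.1003387… = R$56,219.7701…
Total = R$560,300.00 + R$100,854.0000 + R$56,219.7701… = R$717,373.77

R$717,373.77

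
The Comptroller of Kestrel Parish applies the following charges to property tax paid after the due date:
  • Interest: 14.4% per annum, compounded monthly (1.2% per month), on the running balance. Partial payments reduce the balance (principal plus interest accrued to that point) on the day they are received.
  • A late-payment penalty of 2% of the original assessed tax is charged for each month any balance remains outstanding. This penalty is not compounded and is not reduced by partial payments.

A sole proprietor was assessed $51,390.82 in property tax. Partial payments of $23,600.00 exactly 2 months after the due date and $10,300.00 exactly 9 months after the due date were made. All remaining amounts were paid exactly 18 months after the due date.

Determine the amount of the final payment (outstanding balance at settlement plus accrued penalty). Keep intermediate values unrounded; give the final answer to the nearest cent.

Balance at month 2: $51,390.8200 × (1 + 0.012)^2 = $52,631.6000…
After $23,600.00 payment: $52,631.6000… − $23,600.00 = $29,031.6000…
Balance at month 9: $29,031.6000… × (1 + 0.012)^7 = $31,559.8230…
After $10,300.00 payment: $31,559.8230… − $10,300.00 = $21,259.8230…
Balance at month 18: $21,259.8230… × (1 + 0.012)^9 = $23,669.2369…
Penalty: 18 × 2% × $51,390.82 = $18,500.70…
Final settlement = outstanding balance + penalty = $23,669.2369… + $18,500.70… = $42,169.93

$42,169.93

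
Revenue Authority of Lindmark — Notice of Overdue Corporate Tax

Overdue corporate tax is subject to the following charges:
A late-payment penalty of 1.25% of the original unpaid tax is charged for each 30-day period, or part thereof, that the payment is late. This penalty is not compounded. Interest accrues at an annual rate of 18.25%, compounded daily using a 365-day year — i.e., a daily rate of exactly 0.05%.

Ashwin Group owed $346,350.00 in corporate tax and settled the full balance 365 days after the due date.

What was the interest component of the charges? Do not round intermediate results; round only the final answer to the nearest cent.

Interest: $346,350.00 × ((1 + 0.0005)^365 − 1) = $346,350.00 × 0.20015941… = $69,325.2119…

$69,325.21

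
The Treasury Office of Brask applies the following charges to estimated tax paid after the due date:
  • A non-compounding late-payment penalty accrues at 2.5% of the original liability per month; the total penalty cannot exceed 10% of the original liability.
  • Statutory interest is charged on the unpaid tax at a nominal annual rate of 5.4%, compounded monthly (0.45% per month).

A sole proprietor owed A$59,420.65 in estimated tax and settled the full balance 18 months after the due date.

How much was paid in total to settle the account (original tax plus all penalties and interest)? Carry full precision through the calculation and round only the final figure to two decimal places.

Penalty (uncapped): 18 × 2.5% × A$59,420.65 = A$26,739.29…; cap = 10% × A$59,420.65 = A$5,942.07… → penalty = A$5,942.07…
Interest: A$59,420.65 × ((1 + 0.0045)^18 − 1) = A$59,420.65 × 0.0841739… = A$5,001.6666…
Total = A$59,420.65 + A$5,942.0650 + A$5,001.6666… = A$70,364.38

A$70,364.38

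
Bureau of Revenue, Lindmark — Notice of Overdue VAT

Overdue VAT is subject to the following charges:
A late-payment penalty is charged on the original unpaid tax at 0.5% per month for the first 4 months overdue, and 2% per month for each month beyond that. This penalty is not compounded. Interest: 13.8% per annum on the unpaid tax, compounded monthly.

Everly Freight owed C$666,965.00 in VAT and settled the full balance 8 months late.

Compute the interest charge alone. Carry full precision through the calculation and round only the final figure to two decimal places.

Interest (13.8%/yr ÷ 12 = 1.15%/month): C$666,965.00 × ((1 + 0.0115)^8 − 1) = C$63,888.1803…

C$63,888.18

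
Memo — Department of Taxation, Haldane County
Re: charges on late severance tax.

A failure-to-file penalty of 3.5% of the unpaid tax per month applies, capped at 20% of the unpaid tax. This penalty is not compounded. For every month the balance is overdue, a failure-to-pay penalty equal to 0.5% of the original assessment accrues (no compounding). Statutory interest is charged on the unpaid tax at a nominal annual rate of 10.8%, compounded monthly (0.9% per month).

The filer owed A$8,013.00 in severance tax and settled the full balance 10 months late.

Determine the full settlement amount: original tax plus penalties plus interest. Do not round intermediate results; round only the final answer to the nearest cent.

A$10,767.34

Failure-to-file: 10 × 3.5% × A$8,013.00 = A$2,804.55, capped at 20% × A$8,013.00 = A$1,602.60
Failure-to-pay penalty = 0.5% × A$8,013.00 × 10 mo = A$400.65
Interest: A$8,013.00 × ((1 + 0.009)^10 − 1) = A$8,013.00 × 0.0937339… = A$751.0895…
Total = A$8,013.00 + A$2,003.2500 + A$751.0895… = A$10,767.34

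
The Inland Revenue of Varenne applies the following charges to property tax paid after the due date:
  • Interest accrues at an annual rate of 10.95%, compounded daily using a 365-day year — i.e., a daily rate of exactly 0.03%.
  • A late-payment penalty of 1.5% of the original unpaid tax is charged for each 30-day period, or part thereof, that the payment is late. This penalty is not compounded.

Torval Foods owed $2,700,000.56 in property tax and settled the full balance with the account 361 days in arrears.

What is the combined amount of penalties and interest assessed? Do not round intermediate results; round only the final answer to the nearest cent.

$835,282.73

Penalty periods: ⌈361/30⌉ = 13; penalty = 13 × 1.5% × $2,700,000.56 = $526,500.11…
Interest: $2,700,000.56 × ((1 + 0.0003)^361 − 1) = $2,700,000.56 × 0.11436391… = $308,782.6223…
Penalties + interest = $526,500.1092 + $308,782.6223… = $835,282.73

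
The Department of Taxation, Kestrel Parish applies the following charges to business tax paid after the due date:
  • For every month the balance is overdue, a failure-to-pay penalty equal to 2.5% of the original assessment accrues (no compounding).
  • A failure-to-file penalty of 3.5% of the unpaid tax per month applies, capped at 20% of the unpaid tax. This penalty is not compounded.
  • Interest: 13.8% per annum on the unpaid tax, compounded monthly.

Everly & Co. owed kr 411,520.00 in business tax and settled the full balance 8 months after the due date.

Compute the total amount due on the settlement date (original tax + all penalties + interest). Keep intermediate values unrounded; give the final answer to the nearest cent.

kr 615,547.26

Failure-to-file: 8 × 3.5% × kr 411,520.00 = kr 115,225.60, capped at 20% × kr 411,520.00 = kr 82,304.00
Failure-to-pay penalty = 2.5% × kr 411,520.00 × 8 mo = kr 82,304.00
Interest (13.8%/yr ÷ 12 = 1.15%/month): kr 411,520.00 × ((1 + 0.0115)^8 − 1) = kr 39,419.2558…
Total = kr 411,520.00 + kr 164,608.0000 + kr 39,419.2558… = kr 615,547.26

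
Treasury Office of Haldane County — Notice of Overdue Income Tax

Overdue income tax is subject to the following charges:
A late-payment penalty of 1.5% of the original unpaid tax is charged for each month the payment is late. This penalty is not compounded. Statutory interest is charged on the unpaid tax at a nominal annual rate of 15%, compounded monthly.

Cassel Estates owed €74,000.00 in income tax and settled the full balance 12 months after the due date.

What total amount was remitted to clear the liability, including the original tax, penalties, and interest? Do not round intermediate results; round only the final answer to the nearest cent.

Late-payment penalty = 1.5% × €74,000.00 × 12 mo = €13,320.00
Interest (15%/yr ÷ 12 = 1.25%/month): €74,000.00 × ((1 + 0.0125)^12 − 1) = €11,895.8343…
Total = €74,000.00 + €13,320.0000 + €11,895.8343… = €99,215.83

€99,215.83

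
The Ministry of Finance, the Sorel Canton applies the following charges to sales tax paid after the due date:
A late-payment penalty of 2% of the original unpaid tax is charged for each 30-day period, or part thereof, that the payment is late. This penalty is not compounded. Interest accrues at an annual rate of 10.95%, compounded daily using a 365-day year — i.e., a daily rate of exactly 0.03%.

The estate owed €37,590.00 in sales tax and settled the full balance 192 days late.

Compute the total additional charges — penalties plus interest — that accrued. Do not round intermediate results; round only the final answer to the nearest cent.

€7,491.01

Penalty periods: ⌈192/30⌉ = 7; penalty = 7 × 2% × €37,590.00 = €5,262.60
Interest: €37,590.00 × ((1 + 0.0003)^192 − 1) = €37,590.00 × 0.05928204… = €2,228.4120…
Penalties + interest = €5,262.6000 + €2,228.4120… = €7,491.01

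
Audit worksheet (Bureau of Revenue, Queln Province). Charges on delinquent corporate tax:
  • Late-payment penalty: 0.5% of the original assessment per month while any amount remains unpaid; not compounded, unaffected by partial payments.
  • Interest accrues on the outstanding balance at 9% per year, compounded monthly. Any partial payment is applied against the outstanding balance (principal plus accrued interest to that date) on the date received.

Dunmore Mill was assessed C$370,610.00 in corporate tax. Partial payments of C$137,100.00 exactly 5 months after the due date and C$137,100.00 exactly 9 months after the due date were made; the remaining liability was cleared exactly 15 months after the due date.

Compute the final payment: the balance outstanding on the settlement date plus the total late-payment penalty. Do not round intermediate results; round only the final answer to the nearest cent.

C$151,238.15

Monthly rate = 9% ÷ 12 = 0.75%
Balance at month 5: C$370,610.0000 × (1 + 0.0075)^5 = C$384,717.9125…
After C$137,100.00 payment: C$384,717.9125… − C$137,100.00 = C$247,617.9125…
Balance at month 9: C$247,617.9125… × (1 + 0.0075)^4 = C$255,130.4396…
After C$137,100.00 payment: C$255,130.4396… − C$137,100.00 = C$118,030.4396…
Balance at month 15: C$118,030.4396… × (1 + 0.0075)^6 = C$123,442.3990…
Penalty: 15 × 0.5% × C$370,610.00 = C$27,795.75
Final settlement = outstanding balance + penalty = C$123,442.3990… + C$27,795.75 = C$151,238.15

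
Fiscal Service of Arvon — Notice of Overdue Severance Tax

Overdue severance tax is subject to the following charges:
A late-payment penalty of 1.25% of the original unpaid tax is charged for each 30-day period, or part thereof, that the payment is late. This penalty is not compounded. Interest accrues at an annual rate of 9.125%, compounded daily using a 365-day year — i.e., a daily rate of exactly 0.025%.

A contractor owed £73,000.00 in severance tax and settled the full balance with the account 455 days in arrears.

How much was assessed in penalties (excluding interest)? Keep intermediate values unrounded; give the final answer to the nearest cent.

Penalty periods: ⌈455/30⌉ = 16; penalty = 16 × 1.25% × £73,000.00 = £14,600.00

£14,600.00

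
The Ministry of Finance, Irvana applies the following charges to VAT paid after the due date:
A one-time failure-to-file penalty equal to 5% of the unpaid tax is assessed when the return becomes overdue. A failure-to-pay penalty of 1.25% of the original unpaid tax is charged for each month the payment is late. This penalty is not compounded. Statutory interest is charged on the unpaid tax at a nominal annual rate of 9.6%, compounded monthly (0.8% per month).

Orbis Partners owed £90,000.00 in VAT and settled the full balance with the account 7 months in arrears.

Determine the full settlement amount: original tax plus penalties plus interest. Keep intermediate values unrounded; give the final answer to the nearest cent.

Failure-to-file penalty: 5% × £90,000.00 = £4,500.00
Failure-to-pay penalty: 7 × 1.25% × £90,000.00 = £7,875.00
Interest: £90,000.00 × ((1 + 0.008)^7 − 1) = £90,000.00 × 0.0573621… = £5,162.5858…
Total = £90,000.00 + £12,375.0000 + £5,162.5858… = £107,537.59

£107,537.59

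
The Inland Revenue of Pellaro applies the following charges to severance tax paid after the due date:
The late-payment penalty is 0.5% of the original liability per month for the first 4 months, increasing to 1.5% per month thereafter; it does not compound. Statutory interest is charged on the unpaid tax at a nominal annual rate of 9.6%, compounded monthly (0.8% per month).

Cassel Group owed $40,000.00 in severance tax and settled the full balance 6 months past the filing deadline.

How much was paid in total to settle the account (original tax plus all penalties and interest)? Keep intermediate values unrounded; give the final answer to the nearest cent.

Penalty, months 1–4: 4 × 0.5% × $40,000.00 = $800.00
Penalty, months 5–6: 2 × 1.5% × $40,000.00 = $1,200.00
Interest: $40,000.00 × ((1 + 0.008)^6 − 1) = $40,000.00 × 0.0489703… = $1,958.8121…
Total = $40,000.00 + $2,000.0000 + $1,958.8121… = $43,958.81

$43,958.81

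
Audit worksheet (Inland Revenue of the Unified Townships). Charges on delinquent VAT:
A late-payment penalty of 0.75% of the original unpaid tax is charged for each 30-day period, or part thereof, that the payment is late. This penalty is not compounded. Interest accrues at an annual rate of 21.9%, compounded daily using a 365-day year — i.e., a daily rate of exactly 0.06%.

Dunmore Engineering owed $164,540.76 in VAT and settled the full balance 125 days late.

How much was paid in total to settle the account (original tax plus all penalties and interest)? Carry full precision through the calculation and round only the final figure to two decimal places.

$183,522.17

Penalty periods: ⌈125/30⌉ = 5; penalty = 5 × 0.75% × $164,540.76 = $6,170.28…
Interest: $164,540.76 × ((1 + 0.0006)^125 − 1) = $164,540.76 × 0.07785991… = $12,811.1285…
Total = $164,540.76 + $6,170.2785 + $12,811.1285… = $183,522.17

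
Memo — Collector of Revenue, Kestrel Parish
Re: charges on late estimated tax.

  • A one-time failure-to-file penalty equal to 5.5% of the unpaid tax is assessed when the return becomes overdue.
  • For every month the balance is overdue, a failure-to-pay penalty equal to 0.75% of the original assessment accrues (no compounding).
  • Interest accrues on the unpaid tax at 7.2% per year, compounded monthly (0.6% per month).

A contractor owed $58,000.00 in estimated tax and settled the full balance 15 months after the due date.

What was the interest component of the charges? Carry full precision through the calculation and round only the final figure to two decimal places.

$5,445.04

Interest: $58,000.00 × ((1 + 0.006)^15 − 1) = $58,000.00 × 0.0938801… = $5,445.0442…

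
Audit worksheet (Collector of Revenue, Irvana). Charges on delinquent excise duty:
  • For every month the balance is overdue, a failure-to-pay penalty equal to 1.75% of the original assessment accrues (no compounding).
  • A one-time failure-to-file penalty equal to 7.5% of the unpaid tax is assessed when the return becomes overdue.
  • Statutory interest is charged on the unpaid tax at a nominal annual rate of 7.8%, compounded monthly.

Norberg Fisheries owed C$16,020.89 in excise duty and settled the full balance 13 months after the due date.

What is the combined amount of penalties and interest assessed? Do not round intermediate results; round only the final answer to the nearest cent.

C$6,254.16

Failure-to-file penalty: 7.5% × C$16,020.89 = C$1,201.57…
Failure-to-pay penalty = 1.75% × C$16,020.89 × 13 mo = C$3,644.75…
Interest (7.8%/yr ÷ 12 = 0.65%/month): C$16,020.89 × ((1 + 0.0065)^13 − 1) = C$1,407.8411…
Penalties + interest = C$4,846.3192… + C$1,407.8411… = C$6,254.16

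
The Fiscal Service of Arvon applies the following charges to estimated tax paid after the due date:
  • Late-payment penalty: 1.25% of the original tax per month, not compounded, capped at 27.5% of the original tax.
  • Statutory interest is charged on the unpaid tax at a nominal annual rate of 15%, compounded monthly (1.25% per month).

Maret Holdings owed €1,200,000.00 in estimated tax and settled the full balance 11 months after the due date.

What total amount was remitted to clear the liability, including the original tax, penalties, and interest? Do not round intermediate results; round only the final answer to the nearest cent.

Penalty: 11 × 1.25% × €1,200,000.00 = €165,000.00 (below the 27.5% cap of €330,000.00)
Interest: €1,200,000.00 × ((1 + 0.0125)^11 − 1) = €1,200,000.00 × 0.1464242… = €175,709.0580…
Total = €1,200,000.00 + €165,000.0000 + €175,709.0580… = €1,540,709.06

€1,540,709.06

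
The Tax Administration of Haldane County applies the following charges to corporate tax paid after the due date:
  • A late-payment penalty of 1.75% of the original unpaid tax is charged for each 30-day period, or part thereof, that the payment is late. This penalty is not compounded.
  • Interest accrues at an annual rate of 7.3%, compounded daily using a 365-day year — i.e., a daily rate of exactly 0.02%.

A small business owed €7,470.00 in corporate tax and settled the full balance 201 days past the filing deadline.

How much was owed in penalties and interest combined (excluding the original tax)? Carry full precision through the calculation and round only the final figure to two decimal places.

€1,221.46

Penalty periods: ⌈201/30⌉ = 7; penalty = 7 × 1.75% × €7,470.00 = €915.08…
Interest: €7,470.00 × ((1 + 0.0002)^201 − 1) = €7,470.00 × 0.04101477… = €306.3804…
Penalties + interest = €915.0750 + €306.3804… = €1,221.46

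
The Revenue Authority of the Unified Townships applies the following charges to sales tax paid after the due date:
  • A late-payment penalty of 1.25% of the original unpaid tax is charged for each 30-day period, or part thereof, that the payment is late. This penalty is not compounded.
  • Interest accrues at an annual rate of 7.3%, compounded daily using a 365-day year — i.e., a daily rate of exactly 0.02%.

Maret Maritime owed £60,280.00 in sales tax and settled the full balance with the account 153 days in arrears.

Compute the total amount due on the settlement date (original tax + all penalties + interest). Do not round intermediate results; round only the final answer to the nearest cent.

£66,673.89

Penalty periods: ⌈153/30⌉ = 6; penalty = 6 × 1.25% × £60,280.00 = £4,521.00
Interest: £60,280.00 × ((1 + 0.0002)^153 − 1) = £60,280.00 × 0.03106984… = £1,872.8898…
Total = £60,280.00 + £4,521.0000 + £1,872.8898… = £66,673.89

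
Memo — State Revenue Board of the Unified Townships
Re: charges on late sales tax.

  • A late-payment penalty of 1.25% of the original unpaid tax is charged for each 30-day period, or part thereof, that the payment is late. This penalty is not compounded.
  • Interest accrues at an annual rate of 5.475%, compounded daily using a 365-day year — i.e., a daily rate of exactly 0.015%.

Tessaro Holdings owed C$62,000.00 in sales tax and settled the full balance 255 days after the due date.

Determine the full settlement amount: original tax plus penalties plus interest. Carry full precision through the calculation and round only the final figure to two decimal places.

Penalty periods: ⌈255/30⌉ = 9; penalty = 9 × 1.25% × C$62,000.00 = C$6,975.00
Interest: C$62,000.00 × ((1 + 0.00015)^255 − 1) = C$62,000.00 × 0.03898797… = C$2,417.2540…
Total = C$62,000.00 + C$6,975.0000 + C$2,417.2540… = C$71,392.25

C$71,392.25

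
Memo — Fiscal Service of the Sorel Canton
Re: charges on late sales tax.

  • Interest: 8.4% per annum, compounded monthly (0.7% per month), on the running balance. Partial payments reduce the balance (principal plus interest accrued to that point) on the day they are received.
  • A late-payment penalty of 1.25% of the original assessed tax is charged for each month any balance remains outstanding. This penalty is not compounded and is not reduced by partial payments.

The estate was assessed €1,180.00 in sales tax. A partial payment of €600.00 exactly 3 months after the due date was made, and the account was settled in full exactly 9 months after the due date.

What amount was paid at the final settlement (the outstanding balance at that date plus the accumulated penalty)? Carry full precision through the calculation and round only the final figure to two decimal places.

Balance at month 3: €1,180.0000 × (1 + 0.007)^3 = €1,204.9539…
After €600.00 payment: €1,204.9539… − €600.00 = €604.9539…
Balance at month 9: €604.9539… × (1 + 0.007)^6 = €630.8107…
Penalty: 9 × 1.25% × €1,180.00 = €132.75
Final settlement = outstanding balance + penalty = €630.8107… + €132.75 = €763.56

€763.56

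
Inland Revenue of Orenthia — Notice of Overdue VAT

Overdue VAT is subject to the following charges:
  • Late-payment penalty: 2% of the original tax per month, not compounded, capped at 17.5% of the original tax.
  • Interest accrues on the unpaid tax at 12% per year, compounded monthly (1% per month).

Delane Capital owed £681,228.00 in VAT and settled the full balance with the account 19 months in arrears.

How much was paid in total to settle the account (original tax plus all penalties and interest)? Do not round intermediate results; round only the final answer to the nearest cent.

£942,212.54

Penalty (uncapped): 19 × 2% × £681,228.00 = £258,866.64; cap = 17.5% × £681,228.00 = £119,214.90 → penalty = £119,214.90
Interest: £681,228.00 × ((1 + 0.01)^19 − 1) = £681,228.00 × 0.2081090… = £141,769.6441…
Total = £681,228.00 + £119,214.9000 + £141,769.6441… = £942,212.54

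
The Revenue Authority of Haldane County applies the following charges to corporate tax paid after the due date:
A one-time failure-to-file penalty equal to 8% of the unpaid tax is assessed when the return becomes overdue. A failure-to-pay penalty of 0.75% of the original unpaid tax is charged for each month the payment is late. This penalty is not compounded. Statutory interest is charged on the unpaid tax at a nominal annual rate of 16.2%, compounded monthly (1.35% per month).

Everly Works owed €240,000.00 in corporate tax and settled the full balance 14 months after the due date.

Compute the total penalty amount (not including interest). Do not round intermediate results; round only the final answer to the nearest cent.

€44,400.00

Failure-to-file penalty: 8% × €240,000.00 = €19,200.00
Failure-to-pay penalty: 14 × 0.75% × €240,000.00 = €25,200.00
Total penalty = €19,200.00 + €25,200.00 = €44,400.00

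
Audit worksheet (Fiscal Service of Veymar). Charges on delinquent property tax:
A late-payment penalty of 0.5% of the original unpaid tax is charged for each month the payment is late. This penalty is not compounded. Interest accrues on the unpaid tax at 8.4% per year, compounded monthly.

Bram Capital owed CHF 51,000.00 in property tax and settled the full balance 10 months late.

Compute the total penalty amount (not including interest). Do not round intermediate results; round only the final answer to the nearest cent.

Late-payment penalty = 0.5% × CHF 51,000.00 × 10 mo = CHF 2,550.00

CHF 2,550.00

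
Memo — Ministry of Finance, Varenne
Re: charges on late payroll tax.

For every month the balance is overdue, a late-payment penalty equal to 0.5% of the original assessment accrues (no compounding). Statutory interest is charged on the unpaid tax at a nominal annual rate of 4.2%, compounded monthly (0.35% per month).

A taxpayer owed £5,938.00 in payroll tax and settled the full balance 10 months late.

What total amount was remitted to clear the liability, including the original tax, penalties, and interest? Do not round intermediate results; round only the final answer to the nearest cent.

Late-payment penalty: 10 × 0.5% × £5,938.00 = £296.90
Interest: £5,938.00 × ((1 + 0.0035)^10 − 1) = £5,938.00 × 0.0355564… = £211.1341…
Total = £5,938.00 + £296.9000 + £211.1341… = £6,446.03

£6,446.03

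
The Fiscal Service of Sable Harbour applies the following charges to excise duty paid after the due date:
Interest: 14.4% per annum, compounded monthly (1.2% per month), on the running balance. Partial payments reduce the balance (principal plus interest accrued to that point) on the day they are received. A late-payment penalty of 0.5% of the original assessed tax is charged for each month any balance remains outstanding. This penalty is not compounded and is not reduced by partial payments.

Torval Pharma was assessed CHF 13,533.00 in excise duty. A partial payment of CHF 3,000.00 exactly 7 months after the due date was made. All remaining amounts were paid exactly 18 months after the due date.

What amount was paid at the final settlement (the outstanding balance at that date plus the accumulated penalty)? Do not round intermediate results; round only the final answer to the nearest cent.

CHF 14,571.59

Balance at month 7: CHF 13,533.0000 × (1 + 0.012)^7 = CHF 14,711.5242…
After CHF 3,000.00 payment: CHF 14,711.5242… − CHF 3,000.00 = CHF 11,711.5242…
Balance at month 18: CHF 11,711.5242… × (1 + 0.012)^11 = CHF 13,353.6213…
Penalty: 18 × 0.5% × CHF 13,533.00 = CHF 1,217.97
Final settlement = outstanding balance + penalty = CHF 13,353.6213… + CHF 1,217.97 = CHF 14,571.59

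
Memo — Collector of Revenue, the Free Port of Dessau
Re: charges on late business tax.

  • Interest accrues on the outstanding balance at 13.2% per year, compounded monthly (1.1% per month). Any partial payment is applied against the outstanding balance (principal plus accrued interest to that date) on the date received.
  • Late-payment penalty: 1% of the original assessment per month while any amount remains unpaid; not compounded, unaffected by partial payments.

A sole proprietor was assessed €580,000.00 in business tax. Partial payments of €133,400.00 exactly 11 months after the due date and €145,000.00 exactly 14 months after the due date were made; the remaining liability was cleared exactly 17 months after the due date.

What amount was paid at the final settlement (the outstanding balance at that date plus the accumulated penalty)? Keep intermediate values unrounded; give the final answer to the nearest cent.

Balance at month 11: €580,000.0000 × (1 + 0.011)^11 = €654,170.1226…
After €133,400.00 payment: €654,170.1226… − €133,400.00 = €520,770.1226…
Balance at month 14: €520,770.1226… × (1 + 0.011)^3 = €538,145.2694…
After €145,000.00 payment: €538,145.2694… − €145,000.00 = €393,145.2694…
Balance at month 17: €393,145.2694… × (1 + 0.011)^3 = €406,262.2983…
Penalty: 17 × 1% × €580,000.00 = €98,600.00
Final settlement = outstanding balance + penalty = €406,262.2983… + €98,600.00 = €504,862.30

€504,862.30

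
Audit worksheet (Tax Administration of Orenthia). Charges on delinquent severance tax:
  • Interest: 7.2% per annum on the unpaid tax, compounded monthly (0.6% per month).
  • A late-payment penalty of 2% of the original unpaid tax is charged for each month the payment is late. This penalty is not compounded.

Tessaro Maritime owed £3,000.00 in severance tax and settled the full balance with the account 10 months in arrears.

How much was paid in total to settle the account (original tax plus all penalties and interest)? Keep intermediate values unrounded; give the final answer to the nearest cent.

Late-payment penalty = 2% × £3,000.00 × 10 mo = £600.00
Interest: £3,000.00 × ((1 + 0.006)^10 − 1) = £3,000.00 × 0.0616462… = £184.9386…
Total = £3,000.00 + £600.0000 + £184.9386… = £3,784.94

£3,784.94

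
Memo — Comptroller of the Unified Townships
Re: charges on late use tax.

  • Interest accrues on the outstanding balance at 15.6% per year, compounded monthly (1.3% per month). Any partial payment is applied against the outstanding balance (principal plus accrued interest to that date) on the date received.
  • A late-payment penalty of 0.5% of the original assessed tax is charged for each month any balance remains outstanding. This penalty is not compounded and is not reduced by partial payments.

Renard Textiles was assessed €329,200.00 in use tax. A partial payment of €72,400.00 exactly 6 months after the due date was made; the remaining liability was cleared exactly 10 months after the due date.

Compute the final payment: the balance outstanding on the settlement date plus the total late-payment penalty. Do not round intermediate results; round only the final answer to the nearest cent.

€314,809.51

Balance at month 6: €329,200.0000 × (1 + 0.013)^6 = €355,726.7288…
After €72,400.00 payment: €355,726.7288… − €72,400.00 = €283,326.7288…
Balance at month 10: €283,326.7288… × (1 + 0.013)^4 = €298,349.5100…
Penalty: 10 × 0.5% × €329,200.00 = €16,460.00
Final settlement = outstanding balance + penalty = €298,349.5100… + €16,460.00 = €314,809.51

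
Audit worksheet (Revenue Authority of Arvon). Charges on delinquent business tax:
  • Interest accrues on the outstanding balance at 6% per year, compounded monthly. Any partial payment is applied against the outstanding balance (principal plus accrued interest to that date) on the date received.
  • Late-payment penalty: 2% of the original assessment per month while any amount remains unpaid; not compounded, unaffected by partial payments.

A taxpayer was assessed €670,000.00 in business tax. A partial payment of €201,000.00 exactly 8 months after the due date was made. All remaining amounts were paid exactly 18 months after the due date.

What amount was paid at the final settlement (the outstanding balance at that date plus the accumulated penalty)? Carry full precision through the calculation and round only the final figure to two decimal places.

€762,853.22

Monthly rate = 6% ÷ 12 = 0.5%
Balance at month 8: €670,000.0000 × (1 + 0.005)^8 = €697,273.7194…
After €201,000.00 payment: €697,273.7194… − €201,000.00 = €496,273.7194…
Balance at month 18: €496,273.7194… × (1 + 0.005)^10 = €521,653.2230…
Penalty: 18 × 2% × €670,000.00 = €241,200.00
Final settlement = outstanding balance + penalty = €521,653.2230… + €241,200.00 = €762,853.22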